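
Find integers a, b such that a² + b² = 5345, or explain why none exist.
4² + 73² (a=4, b=73)

Factorization: 5345 = 5 × 1069
By Fermat: n is sum of two squares iff every prime p ≡ 3 (mod 4) appears to even power.
All primes ≡ 3 (mod 4) appear to even power.
Search a = 0, 1, 2, … for 5345 - a² a perfect square: first hit at a = 4: 5345 - 16 = 5329 = 73².
5345 = 4² + 73² = 16 + 5329 ✓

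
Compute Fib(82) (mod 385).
1

Matrix identity: Q^n = [[F_(n+1), F_n], [F_n, F_(n-1)]] with Q = [[1,1],[1,0]].
n = 82 = 1010010₂. Square-and-multiply, entries mod 385:
Q^1 = [[1,1],[1,0]]
Q^2 = (Q^1)² = [[2,1],[1,1]]
Q^5 = (Q^2)²·Q = [[8,5],[5,3]]
Q^10 = (Q^5)² = [[89,55],[55,34]]
Q^20 = (Q^10)² = [[166,220],[220,331]]
Q^41 = (Q^20)²·Q = [[111,111],[111,0]]
Q^82 = (Q^41)² = [[2,1],[1,1]]
F_82 mod 385 = Q^82[0][1] = 1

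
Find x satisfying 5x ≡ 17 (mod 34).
x ≡ 17 (mod 34)

gcd(5, 34) = 1, which divides 17, so solutions exist.
Find 5^(-1) mod 34 by the extended Euclidean algorithm:
34 = 6 × 5 + 4  ⟹  4 = (1)·34 + (-6)·5
5 = 1 × 4 + 1  ⟹  1 = (-1)·34 + (7)·5
So (7)·5 ≡ 1 (mod 34), i.e. 5^(-1) ≡ 7 (mod 34).
x ≡ 7 × 17 = 119 ≡ 17 (mod 34).
Check: 5 × 17 = 85 ≡ 17 (mod 34).
Unique solution: x ≡ 17 (mod 34)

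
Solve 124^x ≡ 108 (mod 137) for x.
107

Baby-step giant-step with step n = ⌈√137⌉ = 12.
Baby steps 124^j mod 137 (j:value) for j=0..11: 0:1, 1:124, 2:32, 3:132, 4:65, 5:114, 6:25, 7:86, 8:115, 9:12, 10:118, 11:110.
Giant-step multiplier: 124^(-12) ≡ 124^(136-12) = 124^124 ≡ 121 (mod 137).
Giant steps γ_i = 108·121^i mod 137: γ_0=108, γ_1=53, γ_2=111, γ_3=5, γ_4=57, γ_5=47, γ_6=70, γ_7=113, γ_8=110 (in table at j=11).
x = i·n + j = 8·12 + 11 = 107.
Check: 124^107 ≡ 108 (mod 137).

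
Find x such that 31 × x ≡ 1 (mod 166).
75

gcd(31, 166) = 1, so the inverse exists.
Extended Euclidean algorithm on (166, 31):
166 = 5 × 31 + 11  ⟹  11 = (1)·166 + (-5)·31
31 = 2 × 11 + 9  ⟹  9 = (-2)·166 + (11)·31
11 = 1 × 9 + 2  ⟹  2 = (3)·166 + (-16)·31
9 = 4 × 2 + 1  ⟹  1 = (-14)·166 + (75)·31
So (75)·31 ≡ 1 (mod 166), i.e. 31^(-1) ≡ 75 (mod 166).
Check: 31 × 75 = 2325 ≡ 1 (mod 166)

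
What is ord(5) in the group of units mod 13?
4

13 is prime, so ord(5) divides φ(13) = 12.
Divisors of 12: 1, 2, 3, 4, 6, 12.
Repeated squaring: 5^1 ≡ 5, 5^2 ≡ 12, 5^4 ≡ 1, 5^8 ≡ 1 (mod 13).
Test 5^d mod 13 for each divisor d in increasing order:
5^1 ≡ 5
5^2 ≡ 12
5^3 = 5^2·5^1 ≡ 8
5^4 ≡ 1  ← first divisor giving 1
The order is 4.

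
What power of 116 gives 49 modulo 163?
92

Baby-step giant-step with step n = ⌈√163⌉ = 13.
Baby steps 116^j mod 163 (j:value) for j=0..12: 0:1, 1:116, 2:90, 3:8, 4:113, 5:68, 6:64, 7:89, 8:55, 9:23, 10:60, 11:114, 12:21.
Giant-step multiplier: 116^(-13) ≡ 116^(162-13) = 116^149 ≡ 18 (mod 163).
Giant steps γ_i = 49·18^i mod 163: γ_0=49, γ_1=67, γ_2=65, γ_3=29, γ_4=33, γ_5=105, γ_6=97, γ_7=116 (in table at j=1).
x = i·n + j = 7·13 + 1 = 92.
Check: 116^92 ≡ 49 (mod 163).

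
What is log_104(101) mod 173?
111

Baby-step giant-step with step n = ⌈√173⌉ = 14.
Baby steps 104^j mod 173 (j:value) for j=0..13: 0:1, 1:104, 2:90, 3:18, 4:142, 5:63, 6:151, 7:134, 8:96, 9:123, 10:163, 11:171, 12:138, 13:166.
Giant-step multiplier: 104^(-14) ≡ 104^(172-14) = 104^158 ≡ 24 (mod 173).
Giant steps γ_i = 101·24^i mod 173: γ_0=101, γ_1=2, γ_2=48, γ_3=114, γ_4=141, γ_5=97, γ_6=79, γ_7=166 (in table at j=13).
x = i·n + j = 7·14 + 13 = 111.
Check: 104^111 ≡ 101 (mod 173).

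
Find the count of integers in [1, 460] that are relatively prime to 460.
176

460 = 2^2 × 5 × 23
φ(n) = n × ∏(1 - 1/p) for each prime p dividing n
φ(460) = 460 × (1 - 1/2) × (1 - 1/5) × (1 - 1/23) = 176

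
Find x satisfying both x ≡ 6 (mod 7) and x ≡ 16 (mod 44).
104

Using Chinese Remainder Theorem:
M = 7 × 44 = 308
M1 = 44, M2 = 7
y1 = 44^(-1) mod 7 = 4
y2 = 7^(-1) mod 44 = 19
x = (6×44×4 + 16×7×19) mod 308 = 104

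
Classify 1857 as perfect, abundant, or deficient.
deficient

Proper divisors of 1857: sum = 1 + 3 + 619 = 623
Since 623 < 1857, 1857 is deficient.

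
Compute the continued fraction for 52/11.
[4; 1, 2, 1, 2]

Euclidean algorithm steps:
52 = 4 × 11 + 8
11 = 1 × 8 + 3
8 = 2 × 3 + 2
3 = 1 × 2 + 1
2 = 2 × 1 + 0
Continued fraction: [4; 1, 2, 1, 2]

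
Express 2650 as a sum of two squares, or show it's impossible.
7² + 51² (a=7, b=51)

Factorization: 2650 = 2 × 5^2 × 53
By Fermat: n is sum of two squares iff every prime p ≡ 3 (mod 4) appears to even power.
All primes ≡ 3 (mod 4) appear to even power.
Search a = 0, 1, 2, … for 2650 - a² a perfect square: first hit at a = 7: 2650 - 49 = 2601 = 51².
2650 = 7² + 51² = 49 + 2601 ✓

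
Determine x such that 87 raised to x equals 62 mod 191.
41

Baby-step giant-step with step n = ⌈√191⌉ = 14.
Baby steps 87^j mod 191 (j:value) for j=0..13: 0:1, 1:87, 2:120, 3:126, 4:75, 5:31, 6:23, 7:91, 8:86, 9:33, 10:6, 11:140, 12:147, 13:183.
Giant-step multiplier: 87^(-14) ≡ 87^(190-14) = 87^176 ≡ 59 (mod 191).
Giant steps γ_i = 62·59^i mod 191: γ_0=62, γ_1=29, γ_2=183 (in table at j=13).
x = i·n + j = 2·14 + 13 = 41.
Check: 87^41 ≡ 62 (mod 191).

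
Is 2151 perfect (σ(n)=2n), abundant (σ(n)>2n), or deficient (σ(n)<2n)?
deficient

Proper divisors of 2151: sum = 1 + 3 + 9 + 239 + 717 = 969
Since 969 < 2151, 2151 is deficient.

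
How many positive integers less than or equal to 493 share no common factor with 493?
448

493 = 17 × 29
φ(n) = n × ∏(1 - 1/p) for each prime p dividing n
φ(493) = 493 × (1 - 1/17) × (1 - 1/29) = 448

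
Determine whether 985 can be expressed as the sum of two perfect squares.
12² + 29² (a=12, b=29)

Factorization: 985 = 5 × 197
By Fermat: n is sum of two squares iff every prime p ≡ 3 (mod 4) appears to even power.
All primes ≡ 3 (mod 4) appear to even power.
Search a = 0, 1, 2, … for 985 - a² a perfect square: first hit at a = 12: 985 - 144 = 841 = 29².
985 = 12² + 29² = 144 + 841 ✓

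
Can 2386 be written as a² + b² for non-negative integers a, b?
19² + 45² (a=19, b=45)

Factorization: 2386 = 2 × 1193
By Fermat: n is sum of two squares iff every prime p ≡ 3 (mod 4) appears to even power.
All primes ≡ 3 (mod 4) appear to even power.
Search a = 0, 1, 2, … for 2386 - a² a perfect square: first hit at a = 19: 2386 - 361 = 2025 = 45².
2386 = 19² + 45² = 361 + 2025 ✓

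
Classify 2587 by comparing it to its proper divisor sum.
deficient

Proper divisors of 2587: sum = 1 + 13 + 199 = 213
Since 213 < 2587, 2587 is deficient.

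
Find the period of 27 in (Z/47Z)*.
23

47 is prime, so ord(27) divides φ(47) = 46.
Divisors of 46: 1, 2, 23, 46.
Repeated squaring: 27^1 ≡ 27, 27^2 ≡ 24, 27^4 ≡ 12, 27^8 ≡ 3, 27^16 ≡ 9, 27^32 ≡ 34 (mod 47).
Test 27^d mod 47 for each divisor d in increasing order:
27^1 ≡ 27
27^2 ≡ 24
27^23 = 27^16·27^4·27^2·27^1 ≡ 1  ← first divisor giving 1
The order is 23.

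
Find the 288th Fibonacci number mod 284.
92

Matrix identity: Q^n = [[F_(n+1), F_n], [F_n, F_(n-1)]] with Q = [[1,1],[1,0]].
n = 288 = 100100000₂. Square-and-multiply, entries mod 284:
Q^1 = [[1,1],[1,0]]
Q^2 = (Q^1)² = [[2,1],[1,1]]
Q^4 = (Q^2)² = [[5,3],[3,2]]
Q^9 = (Q^4)²·Q = [[55,34],[34,21]]
Q^18 = (Q^9)² = [[205,28],[28,177]]
Q^36 = (Q^18)² = [[209,188],[188,21]]
Q^72 = (Q^36)² = [[73,72],[72,1]]
Q^144 = (Q^72)² = [[5,216],[216,73]]
Q^288 = (Q^144)² = [[105,92],[92,13]]
F_288 mod 284 = Q^288[0][1] = 92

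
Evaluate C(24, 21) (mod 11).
0

Using Lucas' theorem:
Write n=24 and k=21 in base 11:
n in base 11: [2, 2]
k in base 11: [1, 10]
C(24,21) mod 11 = ∏ C(n_i, k_i) mod 11
Digit binomials (mod 11): C(2,1) = 2; C(2,10) = 0 (k_i > n_i)
Product: 2 × 0 = 0 ≡ 0 (mod 11)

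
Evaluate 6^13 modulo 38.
4

Repeated squaring. Binary of 13 = 1101.
6^1 ≡ 6 (mod 38); 6^2 ≡ 36 (mod 38); 6^4 ≡ 4 (mod 38); 6^8 ≡ 16 (mod 38)
6^13 = 6^1 × 6^4 × 6^8 ≡ 4 (mod 38)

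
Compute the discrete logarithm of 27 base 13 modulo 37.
30

Baby-step giant-step with step n = ⌈√37⌉ = 7.
Baby steps 13^j mod 37 (j:value) for j=0..6: 0:1, 1:13, 2:21, 3:14, 4:34, 5:35, 6:11.
Giant-step multiplier: 13^(-7) ≡ 13^(36-7) = 13^29 ≡ 22 (mod 37).
Giant steps γ_i = 27·22^i mod 37: γ_0=27, γ_1=2, γ_2=7, γ_3=6, γ_4=21 (in table at j=2).
x = i·n + j = 4·7 + 2 = 30.
Check: 13^30 ≡ 27 (mod 37).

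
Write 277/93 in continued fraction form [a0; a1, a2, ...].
[2; 1, 45, 2]

Euclidean algorithm steps:
277 = 2 × 93 + 91
93 = 1 × 91 + 2
91 = 45 × 2 + 1
2 = 2 × 1 + 0
Continued fraction: [2; 1, 45, 2]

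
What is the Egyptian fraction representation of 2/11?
1/6 + 1/66

Greedy algorithm:
2/11: ceiling(11/2) = 6, use 1/6
1/66: ceiling(66/1) = 66, use 1/66
Result: 2/11 = 1/6 + 1/66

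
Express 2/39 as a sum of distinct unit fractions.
1/20 + 1/780

Greedy algorithm:
2/39: ceiling(39/2) = 20, use 1/20
1/780: ceiling(780/1) = 780, use 1/780
Result: 2/39 = 1/20 + 1/780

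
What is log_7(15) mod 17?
2

Baby-step giant-step with step n = ⌈√17⌉ = 5.
Baby steps 7^j mod 17 (j:value) for j=0..4: 0:1, 1:7, 2:15, 3:3, 4:4.
h = 15 is already in the table at j=2, so x = 2.
Check: 7^2 ≡ 15 (mod 17).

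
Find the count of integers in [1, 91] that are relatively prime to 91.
72

91 = 7 × 13
φ(n) = n × ∏(1 - 1/p) for each prime p dividing n
φ(91) = 91 × (1 - 1/7) × (1 - 1/13) = 72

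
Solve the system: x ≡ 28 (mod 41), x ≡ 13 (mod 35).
643

Using Chinese Remainder Theorem:
M = 41 × 35 = 1435
M1 = 35, M2 = 41
y1 = 35^(-1) mod 41 = 34
y2 = 41^(-1) mod 35 = 6
x = (28×35×34 + 13×41×6) mod 1435 = 643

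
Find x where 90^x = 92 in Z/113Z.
33

Baby-step giant-step with step n = ⌈√113⌉ = 11.
Baby steps 90^j mod 113 (j:value) for j=0..10: 0:1, 1:90, 2:77, 3:37, 4:53, 5:24, 6:13, 7:40, 8:97, 9:29, 10:11.
Giant-step multiplier: 90^(-11) ≡ 90^(112-11) = 90^101 ≡ 46 (mod 113).
Giant steps γ_i = 92·46^i mod 113: γ_0=92, γ_1=51, γ_2=86, γ_3=1 (in table at j=0).
x = i·n + j = 3·11 + 0 = 33.
Check: 90^33 ≡ 92 (mod 113).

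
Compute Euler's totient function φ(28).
12

28 = 2^2 × 7
φ(n) = n × ∏(1 - 1/p) for each prime p dividing n
φ(28) = 28 × (1 - 1/2) × (1 - 1/7) = 12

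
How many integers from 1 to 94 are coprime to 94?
46

94 = 2 × 47
φ(n) = n × ∏(1 - 1/p) for each prime p dividing n
φ(94) = 94 × (1 - 1/2) × (1 - 1/47) = 46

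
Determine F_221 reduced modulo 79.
75

Matrix identity: Q^n = [[F_(n+1), F_n], [F_n, F_(n-1)]] with Q = [[1,1],[1,0]].
n = 221 = 11011101₂. Square-and-multiply, entries mod 79:
Q^1 = [[1,1],[1,0]]
Q^3 = (Q^1)²·Q = [[3,2],[2,1]]
Q^6 = (Q^3)² = [[13,8],[8,5]]
Q^13 = (Q^6)²·Q = [[61,75],[75,65]]
Q^27 = (Q^13)²·Q = [[73,24],[24,49]]
Q^55 = (Q^27)²·Q = [[64,59],[59,5]]
Q^110 = (Q^55)² = [[72,42],[42,30]]
Q^221 = (Q^110)²·Q = [[14,75],[75,18]]
F_221 mod 79 = Q^221[0][1] = 75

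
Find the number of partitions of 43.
63261

p(n) counts ways to write n as a sum of positive integers (order ignored).
Euler's pentagonal recurrence: p(k) = p(k-1) + p(k-2) - p(k-5) - p(k-7) + p(k-12) + p(k-15) - ... (offsets j(3j∓1)/2, signs ++--, p(0)=1, p(<0)=0).
DP table for k = 0..42: p(0)=1, p(1)=1, p(2)=2, p(3)=3, p(4)=5, p(5)=7, p(6)=11, p(7)=15, p(8)=22, p(9)=30, p(10)=42, p(11)=56, p(12)=77, p(13)=101, p(14)=135, p(15)=176, p(16)=231, p(17)=297, p(18)=385, p(19)=490, p(20)=627, p(21)=792, p(22)=1002, p(23)=1255, p(24)=1575, p(25)=1958, p(26)=2436, p(27)=3010, p(28)=3718, p(29)=4565, p(30)=5604, p(31)=6842, p(32)=8349, p(33)=10143, p(34)=12310, p(35)=14883, p(36)=17977, p(37)=21637, p(38)=26015, p(39)=31185, p(40)=37338, p(41)=44583, p(42)=53174.
Final step: p(43) = p(42) + p(41) - p(38) - p(36) + p(31) + p(28) - p(21) - p(17) + p(8) + p(3)
= 53174 + 44583 - 26015 - 17977 + 6842 + 3718 - 792 - 297 + 22 + 3
= 63261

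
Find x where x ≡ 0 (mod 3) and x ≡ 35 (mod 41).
117

Using Chinese Remainder Theorem:
M = 3 × 41 = 123
M1 = 41, M2 = 3
y1 = 41^(-1) mod 3 = 2
y2 = 3^(-1) mod 41 = 14
x = (0×41×2 + 35×3×14) mod 123 = 117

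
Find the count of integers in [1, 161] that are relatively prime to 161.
132

161 = 7 × 23
φ(n) = n × ∏(1 - 1/p) for each prime p dividing n
φ(161) = 161 × (1 - 1/7) × (1 - 1/23) = 132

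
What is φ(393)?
260

393 = 3 × 131
φ(n) = n × ∏(1 - 1/p) for each prime p dividing n
φ(393) = 393 × (1 - 1/3) × (1 - 1/131) = 260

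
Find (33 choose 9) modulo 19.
7

Using Lucas' theorem:
Write n=33 and k=9 in base 19:
n in base 19: [1, 14]
k in base 19: [0, 9]
C(33,9) mod 19 = ∏ C(n_i, k_i) mod 19
Digit binomials (mod 19): C(1,0) = 1; C(14,9) = 2002 ≡ 7
Product: 1 × 7 = 7 ≡ 7 (mod 19)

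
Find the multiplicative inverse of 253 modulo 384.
85

gcd(253, 384) = 1, so the inverse exists.
Extended Euclidean algorithm on (384, 253):
384 = 1 × 253 + 131  ⟹  131 = (1)·384 + (-1)·253
253 = 1 × 131 + 122  ⟹  122 = (-1)·384 + (2)·253
131 = 1 × 122 + 9  ⟹  9 = (2)·384 + (-3)·253
122 = 13 × 9 + 5  ⟹  5 = (-27)·384 + (41)·253
9 = 1 × 5 + 4  ⟹  4 = (29)·384 + (-44)·253
5 = 1 × 4 + 1  ⟹  1 = (-56)·384 + (85)·253
So (85)·253 ≡ 1 (mod 384), i.e. 253^(-1) ≡ 85 (mod 384).
Check: 253 × 85 = 21505 ≡ 1 (mod 384)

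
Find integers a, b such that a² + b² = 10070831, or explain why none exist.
Not possible

Factorization: 10070831 = 47^3 × 97
By Fermat: n is sum of two squares iff every prime p ≡ 3 (mod 4) appears to even power.
Prime(s) ≡ 3 (mod 4) with odd exponent: [(47, 3)]
Therefore 10070831 cannot be expressed as a² + b².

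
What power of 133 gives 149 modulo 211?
157

Baby-step giant-step with step n = ⌈√211⌉ = 15.
Baby steps 133^j mod 211 (j:value) for j=0..14: 0:1, 1:133, 2:176, 3:198, 4:170, 5:33, 6:169, 7:111, 8:204, 9:124, 10:34, 11:91, 12:76, 13:191, 14:83.
Giant-step multiplier: 133^(-15) ≡ 133^(210-15) = 133^195 ≡ 63 (mod 211).
Giant steps γ_i = 149·63^i mod 211: γ_0=149, γ_1=103, γ_2=159, γ_3=100, γ_4=181, γ_5=9, γ_6=145, γ_7=62, γ_8=108, γ_9=52, γ_10=111 (in table at j=7).
x = i·n + j = 10·15 + 7 = 157.
Check: 133^157 ≡ 149 (mod 211).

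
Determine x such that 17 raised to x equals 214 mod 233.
52

Baby-step giant-step with step n = ⌈√233⌉ = 16.
Baby steps 17^j mod 233 (j:value) for j=0..15: 0:1, 1:17, 2:56, 3:20, 4:107, 5:188, 6:167, 7:43, 8:32, 9:78, 10:161, 11:174, 12:162, 13:191, 14:218, 15:211.
Giant-step multiplier: 17^(-16) ≡ 17^(232-16) = 17^216 ≡ 38 (mod 233).
Giant steps γ_i = 214·38^i mod 233: γ_0=214, γ_1=210, γ_2=58, γ_3=107 (in table at j=4).
x = i·n + j = 3·16 + 4 = 52.
Check: 17^52 ≡ 214 (mod 233).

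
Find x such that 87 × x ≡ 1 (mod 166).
21

gcd(87, 166) = 1, so the inverse exists.
Extended Euclidean algorithm on (166, 87):
166 = 1 × 87 + 79  ⟹  79 = (1)·166 + (-1)·87
87 = 1 × 79 + 8  ⟹  8 = (-1)·166 + (2)·87
79 = 9 × 8 + 7  ⟹  7 = (10)·166 + (-19)·87
8 = 1 × 7 + 1  ⟹  1 = (-11)·166 + (21)·87
So (21)·87 ≡ 1 (mod 166), i.e. 87^(-1) ≡ 21 (mod 166).
Check: 87 × 21 = 1827 ≡ 1 (mod 166)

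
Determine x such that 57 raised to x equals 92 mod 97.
55

Baby-step giant-step with step n = ⌈√97⌉ = 10.
Baby steps 57^j mod 97 (j:value) for j=0..9: 0:1, 1:57, 2:48, 3:20, 4:73, 5:87, 6:12, 7:5, 8:91, 9:46.
Giant-step multiplier: 57^(-10) ≡ 57^(96-10) = 57^86 ≡ 65 (mod 97).
Giant steps γ_i = 92·65^i mod 97: γ_0=92, γ_1=63, γ_2=21, γ_3=7, γ_4=67, γ_5=87 (in table at j=5).
x = i·n + j = 5·10 + 5 = 55.
Check: 57^55 ≡ 92 (mod 97).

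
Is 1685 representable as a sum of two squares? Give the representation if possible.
2² + 41² (a=2, b=41)

Factorization: 1685 = 5 × 337
By Fermat: n is sum of two squares iff every prime p ≡ 3 (mod 4) appears to even power.
All primes ≡ 3 (mod 4) appear to even power.
Search a = 0, 1, 2, … for 1685 - a² a perfect square: first hit at a = 2: 1685 - 4 = 1681 = 41².
1685 = 2² + 41² = 4 + 1681 ✓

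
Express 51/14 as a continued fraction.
[3; 1, 1, 1, 4]

Euclidean algorithm steps:
51 = 3 × 14 + 9
14 = 1 × 9 + 5
9 = 1 × 5 + 4
5 = 1 × 4 + 1
4 = 4 × 1 + 0
Continued fraction: [3; 1, 1, 1, 4]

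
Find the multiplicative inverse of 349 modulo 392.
237

gcd(349, 392) = 1, so the inverse exists.
Extended Euclidean algorithm on (392, 349):
392 = 1 × 349 + 43  ⟹  43 = (1)·392 + (-1)·349
349 = 8 × 43 + 5  ⟹  5 = (-8)·392 + (9)·349
43 = 8 × 5 + 3  ⟹  3 = (65)·392 + (-73)·349
5 = 1 × 3 + 2  ⟹  2 = (-73)·392 + (82)·349
3 = 1 × 2 + 1  ⟹  1 = (138)·392 + (-155)·349
So (-155)·349 ≡ 1 (mod 392), i.e. 349^(-1) ≡ -155 ≡ 237 (mod 392).
Check: 349 × 237 = 82713 ≡ 1 (mod 392)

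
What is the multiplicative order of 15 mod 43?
21

43 is prime, so ord(15) divides φ(43) = 42.
Divisors of 42: 1, 2, 3, 6, 7, 14, 21, 42.
Repeated squaring: 15^1 ≡ 15, 15^2 ≡ 10, 15^4 ≡ 14, 15^8 ≡ 24, 15^16 ≡ 17, 15^32 ≡ 31 (mod 43).
Test 15^d mod 43 for each divisor d in increasing order:
15^1 ≡ 15
15^2 ≡ 10
15^3 = 15^2·15^1 ≡ 21
15^6 = 15^4·15^2 ≡ 11
15^7 = 15^4·15^2·15^1 ≡ 36
15^14 = 15^8·15^4·15^2 ≡ 6
15^21 = 15^16·15^4·15^1 ≡ 1  ← first divisor giving 1
The order is 21.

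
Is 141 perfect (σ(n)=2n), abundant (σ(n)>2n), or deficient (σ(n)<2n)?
deficient

Proper divisors of 141: sum = 1 + 3 + 47 = 51
Since 51 < 141, 141 is deficient.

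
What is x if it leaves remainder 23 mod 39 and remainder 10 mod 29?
764

Using Chinese Remainder Theorem:
M = 39 × 29 = 1131
M1 = 29, M2 = 39
y1 = 29^(-1) mod 39 = 35
y2 = 39^(-1) mod 29 = 3
x = (23×29×35 + 10×39×3) mod 1131 = 764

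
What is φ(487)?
486

487 = 487
φ(n) = n × ∏(1 - 1/p) for each prime p dividing n
φ(487) = 487 × (1 - 1/487) = 486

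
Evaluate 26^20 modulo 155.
56

Repeated squaring. Binary of 20 = 10100.
26^1 ≡ 26 (mod 155); 26^2 ≡ 56 (mod 155); 26^4 ≡ 36 (mod 155); 26^8 ≡ 56 (mod 155); 26^16 ≡ 36 (mod 155)
26^20 = 26^4 × 26^16 ≡ 56 (mod 155)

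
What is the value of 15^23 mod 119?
8

Repeated squaring. Binary of 23 = 10111.
15^1 ≡ 15 (mod 119); 15^2 ≡ 106 (mod 119); 15^4 ≡ 50 (mod 119); 15^8 ≡ 1 (mod 119); 15^16 ≡ 1 (mod 119)
15^23 = 15^1 × 15^2 × 15^4 × 15^16 ≡ 8 (mod 119)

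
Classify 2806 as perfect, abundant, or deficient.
deficient

Proper divisors of 2806: sum = 1 + 2 + 23 + 46 + 61 + 122 + 1403 = 1658
Since 1658 < 2806, 2806 is deficient.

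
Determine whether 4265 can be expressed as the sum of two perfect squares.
13² + 64² (a=13, b=64)

Factorization: 4265 = 5 × 853
By Fermat: n is sum of two squares iff every prime p ≡ 3 (mod 4) appears to even power.
All primes ≡ 3 (mod 4) appear to even power.
Search a = 0, 1, 2, … for 4265 - a² a perfect square: first hit at a = 13: 4265 - 169 = 4096 = 64².
4265 = 13² + 64² = 169 + 4096 ✓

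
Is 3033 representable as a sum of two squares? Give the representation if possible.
27² + 48² (a=27, b=48)

Factorization: 3033 = 3^2 × 337
By Fermat: n is sum of two squares iff every prime p ≡ 3 (mod 4) appears to even power.
All primes ≡ 3 (mod 4) appear to even power.
Search a = 0, 1, 2, … for 3033 - a² a perfect square: first hit at a = 27: 3033 - 729 = 2304 = 48².
3033 = 27² + 48² = 729 + 2304 ✓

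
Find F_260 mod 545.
55

Matrix identity: Q^n = [[F_(n+1), F_n], [F_n, F_(n-1)]] with Q = [[1,1],[1,0]].
n = 260 = 100000100₂. Square-and-multiply, entries mod 545:
Q^1 = [[1,1],[1,0]]
Q^2 = (Q^1)² = [[2,1],[1,1]]
Q^4 = (Q^2)² = [[5,3],[3,2]]
Q^8 = (Q^4)² = [[34,21],[21,13]]
Q^16 = (Q^8)² = [[507,442],[442,65]]
Q^32 = (Q^16)² = [[63,489],[489,119]]
Q^65 = (Q^32)²·Q = [[183,20],[20,163]]
Q^130 = (Q^65)² = [[99,380],[380,264]]
Q^260 = (Q^130)² = [[511,55],[55,456]]
F_260 mod 545 = Q^260[0][1] = 55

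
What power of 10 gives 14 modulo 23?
7

Baby-step giant-step with step n = ⌈√23⌉ = 5.
Baby steps 10^j mod 23 (j:value) for j=0..4: 0:1, 1:10, 2:8, 3:11, 4:18.
Giant-step multiplier: 10^(-5) ≡ 10^(22-5) = 10^17 ≡ 17 (mod 23).
Giant steps γ_i = 14·17^i mod 23: γ_0=14, γ_1=8 (in table at j=2).
x = i·n + j = 1·5 + 2 = 7.
Check: 10^7 ≡ 14 (mod 23).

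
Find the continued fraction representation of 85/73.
[1; 6, 12]

Euclidean algorithm steps:
85 = 1 × 73 + 12
73 = 6 × 12 + 1
12 = 12 × 1 + 0
Continued fraction: [1; 6, 12]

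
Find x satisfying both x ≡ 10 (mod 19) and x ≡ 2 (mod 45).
542

Using Chinese Remainder Theorem:
M = 19 × 45 = 855
M1 = 45, M2 = 19
y1 = 45^(-1) mod 19 = 11
y2 = 19^(-1) mod 45 = 19
x = (10×45×11 + 2×19×19) mod 855 = 542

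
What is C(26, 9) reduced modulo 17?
1

Using Lucas' theorem:
Write n=26 and k=9 in base 17:
n in base 17: [1, 9]
k in base 17: [0, 9]
C(26,9) mod 17 = ∏ C(n_i, k_i) mod 17
Digit binomials (mod 17): C(1,0) = 1; C(9,9) = 1
Product: 1 × 1 = 1 ≡ 1 (mod 17)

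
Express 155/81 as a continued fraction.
[1; 1, 10, 1, 1, 3]

Euclidean algorithm steps:
155 = 1 × 81 + 74
81 = 1 × 74 + 7
74 = 10 × 7 + 4
7 = 1 × 4 + 3
4 = 1 × 3 + 1
3 = 3 × 1 + 0
Continued fraction: [1; 1, 10, 1, 1, 3]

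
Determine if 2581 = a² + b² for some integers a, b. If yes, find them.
9² + 50² (a=9, b=50)

Factorization: 2581 = 29 × 89
By Fermat: n is sum of two squares iff every prime p ≡ 3 (mod 4) appears to even power.
All primes ≡ 3 (mod 4) appear to even power.
Search a = 0, 1, 2, … for 2581 - a² a perfect square: first hit at a = 9: 2581 - 81 = 2500 = 50².
2581 = 9² + 50² = 81 + 2500 ✓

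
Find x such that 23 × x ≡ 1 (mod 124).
27

gcd(23, 124) = 1, so the inverse exists.
Extended Euclidean algorithm on (124, 23):
124 = 5 × 23 + 9  ⟹  9 = (1)·124 + (-5)·23
23 = 2 × 9 + 5  ⟹  5 = (-2)·124 + (11)·23
9 = 1 × 5 + 4  ⟹  4 = (3)·124 + (-16)·23
5 = 1 × 4 + 1  ⟹  1 = (-5)·124 + (27)·23
So (27)·23 ≡ 1 (mod 124), i.e. 23^(-1) ≡ 27 (mod 124).
Check: 23 × 27 = 621 ≡ 1 (mod 124)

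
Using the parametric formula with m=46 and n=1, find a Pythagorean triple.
(2115, 92, 2117)

Euclid's formula: a = m² - n², b = 2mn, c = m² + n²
m = 46, n = 1
a = 46² - 1² = 2116 - 1 = 2115
b = 2 × 46 × 1 = 92
c = 46² + 1² = 2116 + 1 = 2117
Verification: 2115² + 92² = 4473225 + 8464 = 4481689 = 2117² ✓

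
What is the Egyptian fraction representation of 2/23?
1/12 + 1/276

Greedy algorithm:
2/23: ceiling(23/2) = 12, use 1/12
1/276: ceiling(276/1) = 276, use 1/276
Result: 2/23 = 1/12 + 1/276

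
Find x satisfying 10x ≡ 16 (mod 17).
x ≡ 5 (mod 17)

gcd(10, 17) = 1, which divides 16, so solutions exist.
Find 10^(-1) mod 17 by the extended Euclidean algorithm:
17 = 1 × 10 + 7  ⟹  7 = (1)·17 + (-1)·10
10 = 1 × 7 + 3  ⟹  3 = (-1)·17 + (2)·10
7 = 2 × 3 + 1  ⟹  1 = (3)·17 + (-5)·10
So (-5)·10 ≡ 1 (mod 17), i.e. 10^(-1) ≡ -5 ≡ 12 (mod 17).
x ≡ 12 × 16 = 192 ≡ 5 (mod 17).
Check: 10 × 5 = 50 ≡ 16 (mod 17).
Unique solution: x ≡ 5 (mod 17)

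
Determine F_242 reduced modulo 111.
7

Matrix identity: Q^n = [[F_(n+1), F_n], [F_n, F_(n-1)]] with Q = [[1,1],[1,0]].
n = 242 = 11110010₂. Square-and-multiply, entries mod 111:
Q^1 = [[1,1],[1,0]]
Q^3 = (Q^1)²·Q = [[3,2],[2,1]]
Q^7 = (Q^3)²·Q = [[21,13],[13,8]]
Q^15 = (Q^7)²·Q = [[99,55],[55,44]]
Q^30 = (Q^15)² = [[61,95],[95,77]]
Q^60 = (Q^30)² = [[92,12],[12,80]]
Q^121 = (Q^60)²·Q = [[16,61],[61,66]]
Q^242 = (Q^121)² = [[92,7],[7,85]]
F_242 mod 111 = Q^242[0][1] = 7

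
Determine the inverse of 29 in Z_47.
13

gcd(29, 47) = 1, so the inverse exists.
Extended Euclidean algorithm on (47, 29):
47 = 1 × 29 + 18  ⟹  18 = (1)·47 + (-1)·29
29 = 1 × 18 + 11  ⟹  11 = (-1)·47 + (2)·29
18 = 1 × 11 + 7  ⟹  7 = (2)·47 + (-3)·29
11 = 1 × 7 + 4  ⟹  4 = (-3)·47 + (5)·29
7 = 1 × 4 + 3  ⟹  3 = (5)·47 + (-8)·29
4 = 1 × 3 + 1  ⟹  1 = (-8)·47 + (13)·29
So (13)·29 ≡ 1 (mod 47), i.e. 29^(-1) ≡ 13 (mod 47).
Check: 29 × 13 = 377 ≡ 1 (mod 47)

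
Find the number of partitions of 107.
431149389

p(n) counts ways to write n as a sum of positive integers (order ignored).
Euler's pentagonal recurrence: p(k) = p(k-1) + p(k-2) - p(k-5) - p(k-7) + p(k-12) + p(k-15) - ... (offsets j(3j∓1)/2, signs ++--, p(0)=1, p(<0)=0).
DP table for k = 0..106: p(0)=1, p(1)=1, p(2)=2, p(3)=3, p(4)=5, p(5)=7, p(6)=11, p(7)=15, p(8)=22, p(9)=30, p(10)=42, p(11)=56, p(12)=77, p(13)=101, p(14)=135, p(15)=176, p(16)=231, p(17)=297, p(18)=385, p(19)=490, p(20)=627, p(21)=792, p(22)=1002, p(23)=1255, p(24)=1575, p(25)=1958, p(26)=2436, p(27)=3010, p(28)=3718, p(29)=4565, p(30)=5604, p(31)=6842, p(32)=8349, p(33)=10143, p(34)=12310, p(35)=14883, p(36)=17977, p(37)=21637, p(38)=26015, p(39)=31185, p(40)=37338, p(41)=44583, p(42)=53174, p(43)=63261, p(44)=75175, p(45)=89134, p(46)=105558, p(47)=124754, p(48)=147273, p(49)=173525, p(50)=204226, p(51)=239943, p(52)=281589, p(53)=329931, p(54)=386155, p(55)=451276, p(56)=526823, p(57)=614154, p(58)=715220, p(59)=831820, p(60)=966467, p(61)=1121505, p(62)=1300156, p(63)=1505499, p(64)=1741630, p(65)=2012558, p(66)=2323520, p(67)=2679689, p(68)=3087735, p(69)=3554345, p(70)=4087968, p(71)=4697205, p(72)=5392783, p(73)=6185689, p(74)=7089500, p(75)=8118264, p(76)=9289091, p(77)=10619863, p(78)=12132164, p(79)=13848650, p(80)=15796476, p(81)=18004327, p(82)=20506255, p(83)=23338469, p(84)=26543660, p(85)=30167357, p(86)=34262962, p(87)=38887673, p(88)=44108109, p(89)=49995925, p(90)=56634173, p(91)=64112359, p(92)=72533807, p(93)=82010177, p(94)=92669720, p(95)=104651419, p(96)=118114304, p(97)=133230930, p(98)=150198136, p(99)=169229875, p(100)=190569292, p(101)=214481126, p(102)=241265379, p(103)=271248950, p(104)=304801365, p(105)=342325709, p(106)=384276336.
Final step: p(107) = p(106) + p(105) - p(102) - p(100) + p(95) + p(92) - p(85) - p(81) + p(72) + p(67) - p(56) - p(50) + p(37) + p(30) - p(15) - p(7)
= 384276336 + 342325709 - 241265379 - 190569292 + 104651419 + 72533807 - 30167357 - 18004327 + 5392783 + 2679689 - 526823 - 204226 + 21637 + 5604 - 176 - 15
= 431149389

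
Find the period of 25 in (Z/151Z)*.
75

151 is prime, so ord(25) divides φ(151) = 150.
Divisors of 150: 1, 2, 3, 5, 6, 10, 15, 25, 30, 50, 75, 150.
Repeated squaring: 25^1 ≡ 25, 25^2 ≡ 21, 25^4 ≡ 139, 25^8 ≡ 144, 25^16 ≡ 49, 25^32 ≡ 136, 25^64 ≡ 74, 25^128 ≡ 40 (mod 151).
Test 25^d mod 151 for each divisor d in increasing order:
25^1 ≡ 25
25^2 ≡ 21
25^3 = 25^2·25^1 ≡ 72
25^5 = 25^4·25^1 ≡ 2
25^6 = 25^4·25^2 ≡ 50
25^10 = 25^8·25^2 ≡ 4
25^15 = 25^8·25^4·25^2·25^1 ≡ 8
25^25 = 25^16·25^8·25^1 ≡ 32
25^30 = 25^16·25^8·25^4·25^2 ≡ 64
25^50 = 25^32·25^16·25^2 ≡ 118
25^75 = 25^64·25^8·25^2·25^1 ≡ 1  ← first divisor giving 1
The order is 75.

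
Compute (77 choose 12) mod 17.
0

Using Lucas' theorem:
Write n=77 and k=12 in base 17:
n in base 17: [4, 9]
k in base 17: [0, 12]
C(77,12) mod 17 = ∏ C(n_i, k_i) mod 17
Digit binomials (mod 17): C(4,0) = 1; C(9,12) = 0 (k_i > n_i)
Product: 1 × 0 = 0 ≡ 0 (mod 17)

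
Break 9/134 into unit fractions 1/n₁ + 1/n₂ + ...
1/15 + 1/2010

Greedy algorithm:
9/134: ceiling(134/9) = 15, use 1/15
1/2010: ceiling(2010/1) = 2010, use 1/2010
Result: 9/134 = 1/15 + 1/2010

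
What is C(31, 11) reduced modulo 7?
0

Using Lucas' theorem:
Write n=31 and k=11 in base 7:
n in base 7: [4, 3]
k in base 7: [1, 4]
C(31,11) mod 7 = ∏ C(n_i, k_i) mod 7
Digit binomials (mod 7): C(4,1) = 4; C(3,4) = 0 (k_i > n_i)
Product: 4 × 0 = 0 ≡ 0 (mod 7)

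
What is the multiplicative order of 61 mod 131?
5

131 is prime, so ord(61) divides φ(131) = 130.
Divisors of 130: 1, 2, 5, 10, 13, 26, 65, 130.
Repeated squaring: 61^1 ≡ 61, 61^2 ≡ 53, 61^4 ≡ 58, 61^8 ≡ 89, 61^16 ≡ 61, 61^32 ≡ 53, 61^64 ≡ 58, 61^128 ≡ 89 (mod 131).
Test 61^d mod 131 for each divisor d in increasing order:
61^1 ≡ 61
61^2 ≡ 53
61^5 = 61^4·61^1 ≡ 1  ← first divisor giving 1
The order is 5.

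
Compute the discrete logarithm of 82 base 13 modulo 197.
75

Baby-step giant-step with step n = ⌈√197⌉ = 15.
Baby steps 13^j mod 197 (j:value) for j=0..14: 0:1, 1:13, 2:169, 3:30, 4:193, 5:145, 6:112, 7:77, 8:16, 9:11, 10:143, 11:86, 12:133, 13:153, 14:19.
Giant-step multiplier: 13^(-15) ≡ 13^(196-15) = 13^181 ≡ 67 (mod 197).
Giant steps γ_i = 82·67^i mod 197: γ_0=82, γ_1=175, γ_2=102, γ_3=136, γ_4=50, γ_5=1 (in table at j=0).
x = i·n + j = 5·15 + 0 = 75.
Check: 13^75 ≡ 82 (mod 197).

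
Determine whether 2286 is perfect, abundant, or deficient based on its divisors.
abundant

Proper divisors of 2286: sum = 1 + 2 + 3 + 6 + 9 + 18 + 127 + 254 + 381 + 762 + 1143 = 2706
Since 2706 > 2286, 2286 is abundant.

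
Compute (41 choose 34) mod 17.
1

Using Lucas' theorem:
Write n=41 and k=34 in base 17:
n in base 17: [2, 7]
k in base 17: [2, 0]
C(41,34) mod 17 = ∏ C(n_i, k_i) mod 17
Digit binomials (mod 17): C(2,2) = 1; C(7,0) = 1
Product: 1 × 1 = 1 ≡ 1 (mod 17)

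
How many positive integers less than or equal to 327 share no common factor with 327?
216

327 = 3 × 109
φ(n) = n × ∏(1 - 1/p) for each prime p dividing n
φ(327) = 327 × (1 - 1/3) × (1 - 1/109) = 216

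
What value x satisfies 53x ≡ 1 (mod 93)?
86

gcd(53, 93) = 1, so the inverse exists.
Extended Euclidean algorithm on (93, 53):
93 = 1 × 53 + 40  ⟹  40 = (1)·93 + (-1)·53
53 = 1 × 40 + 13  ⟹  13 = (-1)·93 + (2)·53
40 = 3 × 13 + 1  ⟹  1 = (4)·93 + (-7)·53
So (-7)·53 ≡ 1 (mod 93), i.e. 53^(-1) ≡ -7 ≡ 86 (mod 93).
Check: 53 × 86 = 4558 ≡ 1 (mod 93)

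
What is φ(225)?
120

225 = 3^2 × 5^2
φ(n) = n × ∏(1 - 1/p) for each prime p dividing n
φ(225) = 225 × (1 - 1/3) × (1 - 1/5) = 120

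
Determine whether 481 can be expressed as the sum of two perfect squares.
9² + 20² (a=9, b=20)

Factorization: 481 = 13 × 37
By Fermat: n is sum of two squares iff every prime p ≡ 3 (mod 4) appears to even power.
All primes ≡ 3 (mod 4) appear to even power.
Search a = 0, 1, 2, … for 481 - a² a perfect square: first hit at a = 9: 481 - 81 = 400 = 20².
481 = 9² + 20² = 81 + 400 ✓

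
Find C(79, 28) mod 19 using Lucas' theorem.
0

Using Lucas' theorem:
Write n=79 and k=28 in base 19:
n in base 19: [4, 3]
k in base 19: [1, 9]
C(79,28) mod 19 = ∏ C(n_i, k_i) mod 19
Digit binomials (mod 19): C(4,1) = 4; C(3,9) = 0 (k_i > n_i)
Product: 4 × 0 = 0 ≡ 0 (mod 19)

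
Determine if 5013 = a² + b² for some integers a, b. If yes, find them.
42² + 57² (a=42, b=57)

Factorization: 5013 = 3^2 × 557
By Fermat: n is sum of two squares iff every prime p ≡ 3 (mod 4) appears to even power.
All primes ≡ 3 (mod 4) appear to even power.
Search a = 0, 1, 2, … for 5013 - a² a perfect square: first hit at a = 42: 5013 - 1764 = 3249 = 57².
5013 = 42² + 57² = 1764 + 3249 ✓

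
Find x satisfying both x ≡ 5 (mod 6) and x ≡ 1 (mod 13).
53

Using Chinese Remainder Theorem:
M = 6 × 13 = 78
M1 = 13, M2 = 6
y1 = 13^(-1) mod 6 = 1
y2 = 6^(-1) mod 13 = 11
x = (5×13×1 + 1×6×11) mod 78 = 53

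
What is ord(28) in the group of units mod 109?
54

109 is prime, so ord(28) divides φ(109) = 108.
Divisors of 108: 1, 2, 3, 4, 6, 9, 12, 18, 27, 36, 54, 108.
Repeated squaring: 28^1 ≡ 28, 28^2 ≡ 21, 28^4 ≡ 5, 28^8 ≡ 25, 28^16 ≡ 80, 28^32 ≡ 78, 28^64 ≡ 89 (mod 109).
Test 28^d mod 109 for each divisor d in increasing order:
28^1 ≡ 28
28^2 ≡ 21
28^3 = 28^2·28^1 ≡ 43
28^4 ≡ 5
28^6 = 28^4·28^2 ≡ 105
28^9 = 28^8·28^1 ≡ 46
28^12 = 28^8·28^4 ≡ 16
28^18 = 28^16·28^2 ≡ 45
28^27 = 28^16·28^8·28^2·28^1 ≡ 108
28^36 = 28^32·28^4 ≡ 63
28^54 = 28^32·28^16·28^4·28^2 ≡ 1  ← first divisor giving 1
The order is 54.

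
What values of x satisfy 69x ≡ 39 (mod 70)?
x ≡ 31 (mod 70)

gcd(69, 70) = 1, which divides 39, so solutions exist.
Find 69^(-1) mod 70 by the extended Euclidean algorithm:
70 = 1 × 69 + 1  ⟹  1 = (1)·70 + (-1)·69
So (-1)·69 ≡ 1 (mod 70), i.e. 69^(-1) ≡ -1 ≡ 69 (mod 70).
x ≡ 69 × 39 = 2691 ≡ 31 (mod 70).
Check: 69 × 31 = 2139 ≡ 39 (mod 70).
Unique solution: x ≡ 31 (mod 70)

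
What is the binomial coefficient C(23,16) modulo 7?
3

Using Lucas' theorem:
Write n=23 and k=16 in base 7:
n in base 7: [3, 2]
k in base 7: [2, 2]
C(23,16) mod 7 = ∏ C(n_i, k_i) mod 7
Digit binomials (mod 7): C(3,2) = 3; C(2,2) = 1
Product: 3 × 1 = 3 ≡ 3 (mod 7)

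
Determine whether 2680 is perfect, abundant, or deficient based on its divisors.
abundant

Proper divisors of 2680: sum = 1 + 2 + 4 + 5 + 8 + 10 + 20 + 40 + 67 + 134 + 268 + 335 + 536 + 670 + 1340 = 3440
Since 3440 > 2680, 2680 is abundant.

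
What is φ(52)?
24

52 = 2^2 × 13
φ(n) = n × ∏(1 - 1/p) for each prime p dividing n
φ(52) = 52 × (1 - 1/2) × (1 - 1/13) = 24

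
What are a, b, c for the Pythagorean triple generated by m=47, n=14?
(2013, 1316, 2405)

Euclid's formula: a = m² - n², b = 2mn, c = m² + n²
m = 47, n = 14
a = 47² - 14² = 2209 - 196 = 2013
b = 2 × 47 × 14 = 1316
c = 47² + 14² = 2209 + 196 = 2405
Verification: 2013² + 1316² = 4052169 + 1731856 = 5784025 = 2405² ✓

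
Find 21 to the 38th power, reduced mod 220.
1

Repeated squaring. Binary of 38 = 100110.
21^1 ≡ 21 (mod 220); 21^2 ≡ 1 (mod 220); 21^4 ≡ 1 (mod 220); 21^8 ≡ 1 (mod 220); 21^16 ≡ 1 (mod 220); 21^32 ≡ 1 (mod 220)
21^38 = 21^2 × 21^4 × 21^32 ≡ 1 (mod 220)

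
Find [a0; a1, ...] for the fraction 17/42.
[0; 2, 2, 8]

Euclidean algorithm steps:
17 = 0 × 42 + 17
42 = 2 × 17 + 8
17 = 2 × 8 + 1
8 = 8 × 1 + 0
Continued fraction: [0; 2, 2, 8]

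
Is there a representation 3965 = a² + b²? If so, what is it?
11² + 62² (a=11, b=62)

Factorization: 3965 = 5 × 13 × 61
By Fermat: n is sum of two squares iff every prime p ≡ 3 (mod 4) appears to even power.
All primes ≡ 3 (mod 4) appear to even power.
Search a = 0, 1, 2, … for 3965 - a² a perfect square: first hit at a = 11: 3965 - 121 = 3844 = 62².
3965 = 11² + 62² = 121 + 3844 ✓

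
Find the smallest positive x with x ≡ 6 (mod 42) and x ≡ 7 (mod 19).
216

Using Chinese Remainder Theorem:
M = 42 × 19 = 798
M1 = 19, M2 = 42
y1 = 19^(-1) mod 42 = 31
y2 = 42^(-1) mod 19 = 5
x = (6×19×31 + 7×42×5) mod 798 = 216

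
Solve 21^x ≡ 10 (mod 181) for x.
167

Baby-step giant-step with step n = ⌈√181⌉ = 14.
Baby steps 21^j mod 181 (j:value) for j=0..13: 0:1, 1:21, 2:79, 3:30, 4:87, 5:17, 6:176, 7:76, 8:148, 9:31, 10:108, 11:96, 12:25, 13:163.
Giant-step multiplier: 21^(-14) ≡ 21^(180-14) = 21^166 ≡ 147 (mod 181).
Giant steps γ_i = 10·147^i mod 181: γ_0=10, γ_1=22, γ_2=157, γ_3=92, γ_4=130, γ_5=105, γ_6=50, γ_7=110, γ_8=61, γ_9=98, γ_10=107, γ_11=163 (in table at j=13).
x = i·n + j = 11·14 + 13 = 167.
Check: 21^167 ≡ 10 (mod 181).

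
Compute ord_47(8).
23

47 is prime, so ord(8) divides φ(47) = 46.
Divisors of 46: 1, 2, 23, 46.
Repeated squaring: 8^1 ≡ 8, 8^2 ≡ 17, 8^4 ≡ 7, 8^8 ≡ 2, 8^16 ≡ 4, 8^32 ≡ 16 (mod 47).
Test 8^d mod 47 for each divisor d in increasing order:
8^1 ≡ 8
8^2 ≡ 17
8^23 = 8^16·8^4·8^2·8^1 ≡ 1  ← first divisor giving 1
The order is 23.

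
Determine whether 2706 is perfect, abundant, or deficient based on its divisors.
abundant

Proper divisors of 2706: sum = 1 + 2 + 3 + 6 + 11 + 22 + 33 + 41 + 66 + 82 + 123 + 246 + 451 + 902 + 1353 = 3342
Since 3342 > 2706, 2706 is abundant.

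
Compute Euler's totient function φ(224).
96

224 = 2^5 × 7
φ(n) = n × ∏(1 - 1/p) for each prime p dividing n
φ(224) = 224 × (1 - 1/2) × (1 - 1/7) = 96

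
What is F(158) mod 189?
188

Matrix identity: Q^n = [[F_(n+1), F_n], [F_n, F_(n-1)]] with Q = [[1,1],[1,0]].
n = 158 = 10011110₂. Square-and-multiply, entries mod 189:
Q^1 = [[1,1],[1,0]]
Q^2 = (Q^1)² = [[2,1],[1,1]]
Q^4 = (Q^2)² = [[5,3],[3,2]]
Q^9 = (Q^4)²·Q = [[55,34],[34,21]]
Q^19 = (Q^9)²·Q = [[150,23],[23,127]]
Q^39 = (Q^19)²·Q = [[105,160],[160,134]]
Q^79 = (Q^39)²·Q = [[21,148],[148,62]]
Q^158 = (Q^79)² = [[43,188],[188,44]]
F_158 mod 189 = Q^158[0][1] = 188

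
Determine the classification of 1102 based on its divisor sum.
deficient

Proper divisors of 1102: sum = 1 + 2 + 19 + 29 + 38 + 58 + 551 = 698
Since 698 < 1102, 1102 is deficient.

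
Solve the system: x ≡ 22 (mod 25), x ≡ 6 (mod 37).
672

Using Chinese Remainder Theorem:
M = 25 × 37 = 925
M1 = 37, M2 = 25
y1 = 37^(-1) mod 25 = 23
y2 = 25^(-1) mod 37 = 3
x = (22×37×23 + 6×25×3) mod 925 = 672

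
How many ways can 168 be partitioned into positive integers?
228204732751

p(n) counts ways to write n as a sum of positive integers (order ignored).
Euler's pentagonal recurrence: p(k) = p(k-1) + p(k-2) - p(k-5) - p(k-7) + p(k-12) + p(k-15) - ... (offsets j(3j∓1)/2, signs ++--, p(0)=1, p(<0)=0).
DP table for k = 0..167: p(0)=1, p(1)=1, p(2)=2, p(3)=3, p(4)=5, p(5)=7, p(6)=11, p(7)=15, p(8)=22, p(9)=30, p(10)=42, p(11)=56, p(12)=77, p(13)=101, p(14)=135, p(15)=176, p(16)=231, p(17)=297, p(18)=385, p(19)=490, p(20)=627, p(21)=792, p(22)=1002, p(23)=1255, p(24)=1575, p(25)=1958, p(26)=2436, p(27)=3010, p(28)=3718, p(29)=4565, p(30)=5604, p(31)=6842, p(32)=8349, p(33)=10143, p(34)=12310, p(35)=14883, p(36)=17977, p(37)=21637, p(38)=26015, p(39)=31185, p(40)=37338, p(41)=44583, p(42)=53174, p(43)=63261, p(44)=75175, p(45)=89134, p(46)=105558, p(47)=124754, p(48)=147273, p(49)=173525, p(50)=204226, p(51)=239943, p(52)=281589, p(53)=329931, p(54)=386155, p(55)=451276, p(56)=526823, p(57)=614154, p(58)=715220, p(59)=831820, p(60)=966467, p(61)=1121505, p(62)=1300156, p(63)=1505499, p(64)=1741630, p(65)=2012558, p(66)=2323520, p(67)=2679689, p(68)=3087735, p(69)=3554345, p(70)=4087968, p(71)=4697205, p(72)=5392783, p(73)=6185689, p(74)=7089500, p(75)=8118264, p(76)=9289091, p(77)=10619863, p(78)=12132164, p(79)=13848650, p(80)=15796476, p(81)=18004327, p(82)=20506255, p(83)=23338469, p(84)=26543660, p(85)=30167357, p(86)=34262962, p(87)=38887673, p(88)=44108109, p(89)=49995925, p(90)=56634173, p(91)=64112359, p(92)=72533807, p(93)=82010177, p(94)=92669720, p(95)=104651419, p(96)=118114304, p(97)=133230930, p(98)=150198136, p(99)=169229875, p(100)=190569292, p(101)=214481126, p(102)=241265379, p(103)=271248950, p(104)=304801365, p(105)=342325709, p(106)=384276336, p(107)=431149389, p(108)=483502844, p(109)=541946240, p(110)=607163746, p(111)=679903203, p(112)=761002156, p(113)=851376628, p(114)=952050665, p(115)=1064144451, p(116)=1188908248, p(117)=1327710076, p(118)=1482074143, p(119)=1653668665, p(120)=1844349560, p(121)=2056148051, p(122)=2291320912, p(123)=2552338241, p(124)=2841940500, p(125)=3163127352, p(126)=3519222692, p(127)=3913864295, p(128)=4351078600, p(129)=4835271870, p(130)=5371315400, p(131)=5964539504, p(132)=6620830889, p(133)=7346629512, p(134)=8149040695, p(135)=9035836076, p(136)=10015581680, p(137)=11097645016, p(138)=12292341831, p(139)=13610949895, p(140)=15065878135, p(141)=16670689208, p(142)=18440293320, p(143)=20390982757, p(144)=22540654445, p(145)=24908858009, p(146)=27517052599, p(147)=30388671978, p(148)=33549419497, p(149)=37027355200, p(150)=40853235313, p(151)=45060624582, p(152)=49686288421, p(153)=54770336324, p(154)=60356673280, p(155)=66493182097, p(156)=73232243759, p(157)=80630964769, p(158)=88751778802, p(159)=97662728555, p(160)=107438159466, p(161)=118159068427, p(162)=129913904637, p(163)=142798995930, p(164)=156919475295, p(165)=172389800255, p(166)=189334822579, p(167)=207890420102.
Final step: p(168) = p(167) + p(166) - p(163) - p(161) + p(156) + p(153) - p(146) - p(142) + p(133) + p(128) - p(117) - p(111) + p(98) + p(91) - p(76) - p(68) + p(51) + p(42) - p(23) - p(13)
= 207890420102 + 189334822579 - 142798995930 - 118159068427 + 73232243759 + 54770336324 - 27517052599 - 18440293320 + 7346629512 + 4351078600 - 1327710076 - 679903203 + 150198136 + 64112359 - 9289091 - 3087735 + 239943 + 53174 - 1255 - 101
= 228204732751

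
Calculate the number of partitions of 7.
15

p(n) counts ways to write n as a sum of positive integers (order ignored).
Examples: 7; 6 + 1; 5 + 2; 5 + 1 + 1; 4 + 3; ... (15 total)
p(7) = 15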